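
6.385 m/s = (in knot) 12.41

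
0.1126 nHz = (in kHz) 1.126e-13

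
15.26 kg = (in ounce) 538.3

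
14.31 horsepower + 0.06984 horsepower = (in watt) 1.072e+04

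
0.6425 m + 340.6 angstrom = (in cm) 64.25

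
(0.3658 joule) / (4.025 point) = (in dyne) 2.576e+07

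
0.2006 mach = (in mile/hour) 152.8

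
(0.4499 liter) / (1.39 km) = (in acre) 7.998e-11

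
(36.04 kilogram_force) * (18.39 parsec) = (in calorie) 4.793e+19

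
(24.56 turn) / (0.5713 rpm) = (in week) 0.004265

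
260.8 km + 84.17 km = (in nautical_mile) 186.3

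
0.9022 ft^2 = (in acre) 2.071e-05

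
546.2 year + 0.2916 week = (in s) 1.723e+10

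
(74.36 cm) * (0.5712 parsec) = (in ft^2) 1.411e+17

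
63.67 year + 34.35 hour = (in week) 3320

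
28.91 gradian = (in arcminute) 1561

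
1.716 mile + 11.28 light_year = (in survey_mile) 6.631e+13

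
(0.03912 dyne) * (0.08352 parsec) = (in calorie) 2.41e+08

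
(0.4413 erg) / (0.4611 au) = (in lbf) 1.438e-19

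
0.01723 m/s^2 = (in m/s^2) 0.01723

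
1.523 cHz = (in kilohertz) 1.523e-05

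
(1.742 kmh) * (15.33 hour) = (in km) 26.7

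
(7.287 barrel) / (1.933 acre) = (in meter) 0.0001481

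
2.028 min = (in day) 0.001408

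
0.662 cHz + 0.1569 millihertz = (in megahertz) 6.777e-09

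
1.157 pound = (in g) 524.8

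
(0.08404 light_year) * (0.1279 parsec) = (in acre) 7.754e+26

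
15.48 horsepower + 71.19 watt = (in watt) 1.161e+04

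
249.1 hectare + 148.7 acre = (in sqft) 3.329e+07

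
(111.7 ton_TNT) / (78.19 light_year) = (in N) 6.318e-07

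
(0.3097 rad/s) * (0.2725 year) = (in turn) 4.236e+05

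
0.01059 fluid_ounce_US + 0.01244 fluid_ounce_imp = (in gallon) 0.0001761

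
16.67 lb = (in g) 7561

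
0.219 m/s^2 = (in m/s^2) 0.219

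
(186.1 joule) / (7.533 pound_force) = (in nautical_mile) 0.002999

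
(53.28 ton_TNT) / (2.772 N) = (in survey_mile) 4.997e+07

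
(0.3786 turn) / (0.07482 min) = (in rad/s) 0.5299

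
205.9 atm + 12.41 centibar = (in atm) 206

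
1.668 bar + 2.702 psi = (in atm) 1.83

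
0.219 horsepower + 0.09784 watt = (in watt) 163.4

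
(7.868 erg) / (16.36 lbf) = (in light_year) 1.143e-24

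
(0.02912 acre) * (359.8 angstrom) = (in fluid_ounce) 0.1434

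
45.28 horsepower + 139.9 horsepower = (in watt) 1.381e+05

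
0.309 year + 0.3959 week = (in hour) 2773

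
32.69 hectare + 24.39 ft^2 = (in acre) 80.78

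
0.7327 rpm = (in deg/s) 4.396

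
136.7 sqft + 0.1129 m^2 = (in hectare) 0.001281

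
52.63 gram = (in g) 52.63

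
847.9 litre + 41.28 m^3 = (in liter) 4.213e+04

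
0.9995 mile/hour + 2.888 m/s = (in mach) 0.009794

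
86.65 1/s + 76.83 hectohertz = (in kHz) 7.77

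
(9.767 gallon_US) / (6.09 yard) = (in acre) 1.641e-06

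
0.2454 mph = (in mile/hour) 0.2454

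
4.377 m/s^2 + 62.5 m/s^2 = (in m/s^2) 66.88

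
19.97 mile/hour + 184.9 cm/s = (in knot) 20.95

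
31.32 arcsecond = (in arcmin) 0.522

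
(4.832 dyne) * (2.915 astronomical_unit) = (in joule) 2.107e+07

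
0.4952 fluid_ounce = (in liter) 0.01464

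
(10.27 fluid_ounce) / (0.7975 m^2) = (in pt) 1.08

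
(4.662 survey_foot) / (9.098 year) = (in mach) 1.455e-11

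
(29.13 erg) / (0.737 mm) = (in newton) 0.003953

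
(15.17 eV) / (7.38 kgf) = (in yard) 3.673e-20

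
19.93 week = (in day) 139.5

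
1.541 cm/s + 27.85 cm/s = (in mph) 0.6575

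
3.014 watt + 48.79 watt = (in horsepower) 0.06947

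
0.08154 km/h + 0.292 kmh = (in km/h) 0.3735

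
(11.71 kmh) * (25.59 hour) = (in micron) 2.997e+11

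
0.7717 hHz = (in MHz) 7.717e-05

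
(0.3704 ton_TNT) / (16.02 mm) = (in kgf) 9.865e+09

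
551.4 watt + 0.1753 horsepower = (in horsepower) 0.9147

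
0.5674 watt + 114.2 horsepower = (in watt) 8.516e+04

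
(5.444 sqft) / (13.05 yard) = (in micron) 4.238e+04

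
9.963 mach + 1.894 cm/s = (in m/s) 3392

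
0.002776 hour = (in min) 0.1666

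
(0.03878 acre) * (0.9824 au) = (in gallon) 6.093e+15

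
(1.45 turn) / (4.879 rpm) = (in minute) 0.2972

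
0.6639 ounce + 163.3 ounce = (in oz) 164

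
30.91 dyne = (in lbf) 6.949e-05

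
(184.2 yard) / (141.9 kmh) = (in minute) 0.07122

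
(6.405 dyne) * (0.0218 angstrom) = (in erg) 1.396e-09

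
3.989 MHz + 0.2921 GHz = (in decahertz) 2.961e+07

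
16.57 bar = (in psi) 240.3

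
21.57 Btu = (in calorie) 5439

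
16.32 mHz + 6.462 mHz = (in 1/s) 0.02278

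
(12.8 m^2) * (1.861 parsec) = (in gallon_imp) 1.617e+20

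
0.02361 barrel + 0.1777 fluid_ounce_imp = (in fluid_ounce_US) 127.1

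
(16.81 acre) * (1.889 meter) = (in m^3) 1.285e+05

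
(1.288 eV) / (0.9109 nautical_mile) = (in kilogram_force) 1.247e-23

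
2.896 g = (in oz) 0.1022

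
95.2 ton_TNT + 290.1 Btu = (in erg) 3.983e+18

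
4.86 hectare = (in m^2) 4.86e+04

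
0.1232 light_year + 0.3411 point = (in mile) 7.242e+11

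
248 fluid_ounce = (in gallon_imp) 1.613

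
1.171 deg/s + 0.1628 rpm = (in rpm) 0.358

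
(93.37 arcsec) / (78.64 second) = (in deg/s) 0.0003298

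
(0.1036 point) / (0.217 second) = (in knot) 0.0003274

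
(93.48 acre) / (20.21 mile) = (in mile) 0.007227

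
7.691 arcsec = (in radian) 3.729e-05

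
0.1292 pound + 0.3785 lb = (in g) 230.3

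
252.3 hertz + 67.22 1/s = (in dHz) 3195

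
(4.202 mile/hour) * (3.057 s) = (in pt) 1.628e+04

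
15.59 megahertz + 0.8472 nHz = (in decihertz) 1.559e+08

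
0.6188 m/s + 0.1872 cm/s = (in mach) 0.001823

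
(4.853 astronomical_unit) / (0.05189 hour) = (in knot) 7.555e+09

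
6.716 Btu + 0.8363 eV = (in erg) 7.086e+10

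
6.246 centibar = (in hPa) 62.46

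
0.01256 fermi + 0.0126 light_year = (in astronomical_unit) 796.8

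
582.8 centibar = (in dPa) 5.828e+06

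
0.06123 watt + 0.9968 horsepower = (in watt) 743.4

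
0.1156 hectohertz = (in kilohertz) 0.01156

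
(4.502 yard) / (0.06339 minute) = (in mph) 2.421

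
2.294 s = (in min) 0.03823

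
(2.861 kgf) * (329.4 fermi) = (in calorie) 2.209e-12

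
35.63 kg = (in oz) 1257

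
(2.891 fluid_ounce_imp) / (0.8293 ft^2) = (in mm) 1.066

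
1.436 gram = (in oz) 0.05065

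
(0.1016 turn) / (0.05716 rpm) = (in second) 106.6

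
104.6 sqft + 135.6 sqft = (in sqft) 240.2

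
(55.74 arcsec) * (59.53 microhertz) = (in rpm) 1.536e-07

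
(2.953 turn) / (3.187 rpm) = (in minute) 0.9266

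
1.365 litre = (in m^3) 0.001365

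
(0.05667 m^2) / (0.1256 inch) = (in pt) 5.035e+04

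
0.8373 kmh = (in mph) 0.5203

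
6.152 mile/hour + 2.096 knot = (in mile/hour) 8.564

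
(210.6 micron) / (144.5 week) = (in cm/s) 2.41e-10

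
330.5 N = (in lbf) 74.3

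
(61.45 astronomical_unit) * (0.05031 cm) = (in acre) 1.143e+06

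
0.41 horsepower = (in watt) 305.7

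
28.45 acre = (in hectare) 11.51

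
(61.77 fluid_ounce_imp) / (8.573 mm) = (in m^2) 0.2047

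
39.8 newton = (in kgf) 4.058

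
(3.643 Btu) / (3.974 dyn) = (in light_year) 1.022e-08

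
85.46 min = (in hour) 1.424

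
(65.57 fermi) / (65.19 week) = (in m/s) 1.663e-21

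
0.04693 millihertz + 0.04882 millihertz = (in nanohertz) 9.575e+04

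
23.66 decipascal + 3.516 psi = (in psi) 3.516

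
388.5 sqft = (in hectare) 0.003609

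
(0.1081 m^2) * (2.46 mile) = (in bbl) 2692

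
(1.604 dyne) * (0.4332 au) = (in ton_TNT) 0.0002484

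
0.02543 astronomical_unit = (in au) 0.02543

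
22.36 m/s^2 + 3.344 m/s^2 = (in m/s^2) 25.7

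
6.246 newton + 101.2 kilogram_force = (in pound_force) 224.5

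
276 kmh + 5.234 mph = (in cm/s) 7901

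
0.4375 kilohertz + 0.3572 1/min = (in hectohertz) 4.375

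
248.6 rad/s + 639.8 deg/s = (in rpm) 2481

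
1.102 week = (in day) 7.714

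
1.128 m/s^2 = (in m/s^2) 1.128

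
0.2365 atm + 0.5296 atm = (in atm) 0.7661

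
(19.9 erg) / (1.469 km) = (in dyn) 0.0001355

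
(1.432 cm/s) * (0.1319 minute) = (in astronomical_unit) 7.576e-13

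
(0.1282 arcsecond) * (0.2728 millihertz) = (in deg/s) 9.715e-09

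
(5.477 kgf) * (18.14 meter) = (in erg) 9.743e+09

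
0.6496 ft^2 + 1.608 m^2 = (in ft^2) 17.96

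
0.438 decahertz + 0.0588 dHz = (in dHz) 43.86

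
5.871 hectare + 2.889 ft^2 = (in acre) 14.51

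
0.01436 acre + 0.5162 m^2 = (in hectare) 0.005863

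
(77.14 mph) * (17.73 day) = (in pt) 1.497e+11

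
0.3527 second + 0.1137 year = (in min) 5.976e+04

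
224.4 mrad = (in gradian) 14.29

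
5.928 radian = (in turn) 0.9435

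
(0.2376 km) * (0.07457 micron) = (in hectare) 1.772e-09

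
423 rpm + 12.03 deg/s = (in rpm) 425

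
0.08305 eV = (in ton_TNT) 3.18e-30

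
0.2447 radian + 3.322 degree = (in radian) 0.3027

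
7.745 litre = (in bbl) 0.04871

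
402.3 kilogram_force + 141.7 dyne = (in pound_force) 886.9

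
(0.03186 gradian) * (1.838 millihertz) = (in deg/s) 5.27e-05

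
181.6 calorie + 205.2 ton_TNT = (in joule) 8.586e+11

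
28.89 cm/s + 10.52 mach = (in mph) 8013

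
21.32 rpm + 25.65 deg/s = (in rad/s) 2.68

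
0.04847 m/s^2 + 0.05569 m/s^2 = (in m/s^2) 0.1042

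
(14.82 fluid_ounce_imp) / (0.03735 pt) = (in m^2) 31.96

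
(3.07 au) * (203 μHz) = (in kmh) 3.356e+08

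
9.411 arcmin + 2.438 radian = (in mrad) 2441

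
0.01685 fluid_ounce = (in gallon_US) 0.0001316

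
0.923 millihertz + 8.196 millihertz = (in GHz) 9.119e-12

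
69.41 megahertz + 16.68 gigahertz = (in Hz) 1.675e+10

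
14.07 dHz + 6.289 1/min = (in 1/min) 90.71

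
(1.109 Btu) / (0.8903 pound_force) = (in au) 1.975e-09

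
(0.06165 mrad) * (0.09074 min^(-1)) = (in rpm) 8.903e-07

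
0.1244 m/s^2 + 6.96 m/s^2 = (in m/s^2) 7.084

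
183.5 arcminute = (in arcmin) 183.5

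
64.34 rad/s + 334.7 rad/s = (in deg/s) 2.286e+04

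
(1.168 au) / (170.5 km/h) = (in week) 6100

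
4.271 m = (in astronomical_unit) 2.855e-11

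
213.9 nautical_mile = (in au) 2.648e-06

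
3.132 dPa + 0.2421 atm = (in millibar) 245.3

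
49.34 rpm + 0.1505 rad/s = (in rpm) 50.78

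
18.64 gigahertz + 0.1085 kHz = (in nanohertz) 1.864e+19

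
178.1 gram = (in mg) 1.781e+05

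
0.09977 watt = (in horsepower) 0.0001338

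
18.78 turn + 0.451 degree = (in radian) 118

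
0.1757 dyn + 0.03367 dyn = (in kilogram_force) 2.135e-07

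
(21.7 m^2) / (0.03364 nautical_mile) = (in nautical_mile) 0.0001881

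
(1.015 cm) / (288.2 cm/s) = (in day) 4.076e-08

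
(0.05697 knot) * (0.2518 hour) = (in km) 0.02657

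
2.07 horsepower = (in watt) 1544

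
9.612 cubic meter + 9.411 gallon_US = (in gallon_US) 2549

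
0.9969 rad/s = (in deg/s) 57.12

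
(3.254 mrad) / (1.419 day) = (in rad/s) 2.654e-08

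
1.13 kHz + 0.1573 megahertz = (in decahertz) 1.584e+04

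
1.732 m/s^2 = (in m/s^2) 1.732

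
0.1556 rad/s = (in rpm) 1.486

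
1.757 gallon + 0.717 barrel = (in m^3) 0.1206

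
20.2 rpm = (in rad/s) 2.115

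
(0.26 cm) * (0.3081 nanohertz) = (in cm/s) 8.011e-11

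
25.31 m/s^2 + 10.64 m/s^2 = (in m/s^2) 35.95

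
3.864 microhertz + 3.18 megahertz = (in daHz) 3.18e+05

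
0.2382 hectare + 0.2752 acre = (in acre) 0.8638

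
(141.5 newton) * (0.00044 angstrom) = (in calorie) 1.488e-12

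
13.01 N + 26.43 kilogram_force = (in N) 272.2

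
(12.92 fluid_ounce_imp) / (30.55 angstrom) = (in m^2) 1.202e+05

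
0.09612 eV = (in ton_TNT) 3.681e-30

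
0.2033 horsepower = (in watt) 151.6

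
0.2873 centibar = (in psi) 0.04167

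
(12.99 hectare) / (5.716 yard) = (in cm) 2.485e+06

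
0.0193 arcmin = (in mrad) 0.005614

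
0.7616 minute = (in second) 45.7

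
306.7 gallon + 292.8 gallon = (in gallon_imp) 499.2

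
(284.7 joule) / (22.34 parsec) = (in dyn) 4.13e-11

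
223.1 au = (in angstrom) 3.338e+23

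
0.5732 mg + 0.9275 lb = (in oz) 14.84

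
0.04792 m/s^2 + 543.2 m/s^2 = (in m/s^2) 543.2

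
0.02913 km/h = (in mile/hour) 0.0181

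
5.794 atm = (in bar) 5.871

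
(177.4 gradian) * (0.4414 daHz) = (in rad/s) 12.3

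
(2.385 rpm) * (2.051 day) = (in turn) 7044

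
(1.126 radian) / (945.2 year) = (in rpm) 3.607e-10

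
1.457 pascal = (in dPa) 14.57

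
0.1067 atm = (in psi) 1.568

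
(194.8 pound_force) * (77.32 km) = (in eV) 4.182e+26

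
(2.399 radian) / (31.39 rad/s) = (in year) 2.423e-09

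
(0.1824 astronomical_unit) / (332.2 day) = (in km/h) 3422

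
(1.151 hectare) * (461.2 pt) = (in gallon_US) 4.947e+05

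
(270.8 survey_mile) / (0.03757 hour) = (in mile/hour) 7208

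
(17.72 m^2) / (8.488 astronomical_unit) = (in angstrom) 0.1396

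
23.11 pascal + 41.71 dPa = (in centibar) 0.02728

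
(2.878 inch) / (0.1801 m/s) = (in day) 4.698e-06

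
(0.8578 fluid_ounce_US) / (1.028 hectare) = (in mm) 2.468e-06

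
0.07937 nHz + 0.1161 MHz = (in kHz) 116.1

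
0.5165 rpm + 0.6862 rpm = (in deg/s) 7.216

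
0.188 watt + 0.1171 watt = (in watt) 0.3051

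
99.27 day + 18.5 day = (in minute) 1.696e+05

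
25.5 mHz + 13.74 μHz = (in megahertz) 2.551e-08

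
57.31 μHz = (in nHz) 5.731e+04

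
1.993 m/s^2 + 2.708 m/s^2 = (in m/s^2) 4.701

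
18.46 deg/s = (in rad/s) 0.3222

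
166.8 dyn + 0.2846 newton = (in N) 0.2863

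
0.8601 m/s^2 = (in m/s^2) 0.8601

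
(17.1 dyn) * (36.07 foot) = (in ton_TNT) 4.493e-13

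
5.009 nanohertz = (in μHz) 0.005009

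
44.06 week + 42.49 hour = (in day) 310.2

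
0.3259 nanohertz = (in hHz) 3.259e-12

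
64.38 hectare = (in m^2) 6.438e+05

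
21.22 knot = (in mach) 0.03206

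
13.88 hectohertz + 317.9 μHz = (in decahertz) 138.8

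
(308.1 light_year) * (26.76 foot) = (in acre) 5.875e+15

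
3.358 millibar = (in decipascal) 3358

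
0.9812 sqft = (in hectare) 9.116e-06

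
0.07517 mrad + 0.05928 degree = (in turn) 0.0001766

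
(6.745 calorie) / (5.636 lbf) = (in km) 0.001126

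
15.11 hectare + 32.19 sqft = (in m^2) 1.511e+05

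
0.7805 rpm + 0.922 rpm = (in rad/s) 0.1783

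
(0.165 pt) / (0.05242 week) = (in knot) 3.569e-09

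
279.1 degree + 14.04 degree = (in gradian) 325.7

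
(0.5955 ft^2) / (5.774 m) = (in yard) 0.01048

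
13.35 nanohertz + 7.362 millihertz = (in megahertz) 7.362e-09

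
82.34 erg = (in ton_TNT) 1.968e-15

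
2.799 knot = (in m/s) 1.44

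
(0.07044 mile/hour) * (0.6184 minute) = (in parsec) 3.786e-17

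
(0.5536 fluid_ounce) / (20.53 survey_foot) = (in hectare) 2.616e-10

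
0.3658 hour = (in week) 0.002177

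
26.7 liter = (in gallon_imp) 5.873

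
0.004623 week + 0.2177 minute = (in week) 0.004645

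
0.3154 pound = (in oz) 5.046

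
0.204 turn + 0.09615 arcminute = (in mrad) 1282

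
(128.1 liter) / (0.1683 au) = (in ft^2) 5.477e-11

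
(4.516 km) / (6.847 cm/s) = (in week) 0.1091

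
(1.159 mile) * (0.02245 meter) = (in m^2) 41.87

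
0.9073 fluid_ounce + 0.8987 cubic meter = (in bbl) 5.653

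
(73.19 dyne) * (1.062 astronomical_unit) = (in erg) 1.163e+15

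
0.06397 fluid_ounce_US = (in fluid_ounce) 0.06397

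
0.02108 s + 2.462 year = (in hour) 2.157e+04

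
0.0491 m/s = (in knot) 0.09544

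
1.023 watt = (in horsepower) 0.001372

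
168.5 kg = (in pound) 371.5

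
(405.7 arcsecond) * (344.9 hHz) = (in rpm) 647.8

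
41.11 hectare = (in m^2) 4.111e+05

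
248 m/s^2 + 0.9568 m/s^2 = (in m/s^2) 249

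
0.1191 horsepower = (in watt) 88.81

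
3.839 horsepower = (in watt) 2863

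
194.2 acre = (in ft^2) 8.459e+06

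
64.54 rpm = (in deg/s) 387.2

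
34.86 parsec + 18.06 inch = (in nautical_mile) 5.808e+14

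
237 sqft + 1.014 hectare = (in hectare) 1.016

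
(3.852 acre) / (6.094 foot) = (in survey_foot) 2.753e+04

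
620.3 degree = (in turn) 1.723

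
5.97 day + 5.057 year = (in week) 264.5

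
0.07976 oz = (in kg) 0.002261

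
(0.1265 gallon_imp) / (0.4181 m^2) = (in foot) 0.004513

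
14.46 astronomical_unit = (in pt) 6.132e+15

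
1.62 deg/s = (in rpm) 0.27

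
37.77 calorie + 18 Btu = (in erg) 1.915e+11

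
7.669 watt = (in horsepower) 0.01028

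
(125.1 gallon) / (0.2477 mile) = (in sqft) 0.01279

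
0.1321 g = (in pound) 0.0002912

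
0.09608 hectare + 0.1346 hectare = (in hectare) 0.2307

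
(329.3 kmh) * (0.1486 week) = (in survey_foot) 2.697e+07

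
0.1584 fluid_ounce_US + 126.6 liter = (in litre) 126.6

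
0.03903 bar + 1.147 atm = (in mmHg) 901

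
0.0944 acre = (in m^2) 382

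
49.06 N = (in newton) 49.06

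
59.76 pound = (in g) 2.711e+04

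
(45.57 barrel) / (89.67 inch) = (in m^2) 3.181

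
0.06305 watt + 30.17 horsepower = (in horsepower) 30.17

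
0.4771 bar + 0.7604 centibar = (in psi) 7.03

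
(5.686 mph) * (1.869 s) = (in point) 1.347e+04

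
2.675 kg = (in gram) 2675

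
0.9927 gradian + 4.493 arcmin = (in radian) 0.0169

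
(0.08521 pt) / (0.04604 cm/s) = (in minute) 0.001088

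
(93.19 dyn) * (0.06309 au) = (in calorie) 2.102e+06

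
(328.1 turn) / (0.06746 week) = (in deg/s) 2.895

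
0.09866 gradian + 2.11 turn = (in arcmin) 4.558e+04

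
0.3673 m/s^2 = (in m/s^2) 0.3673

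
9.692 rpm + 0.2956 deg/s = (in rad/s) 1.02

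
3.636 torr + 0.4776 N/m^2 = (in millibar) 4.852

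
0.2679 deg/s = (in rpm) 0.04465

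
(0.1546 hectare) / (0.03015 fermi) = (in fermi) 5.128e+34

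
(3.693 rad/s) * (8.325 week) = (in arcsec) 3.835e+12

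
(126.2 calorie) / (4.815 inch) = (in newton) 4317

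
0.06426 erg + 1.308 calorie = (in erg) 5.473e+07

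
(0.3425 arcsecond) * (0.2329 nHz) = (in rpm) 3.693e-15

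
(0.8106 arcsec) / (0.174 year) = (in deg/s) 4.103e-11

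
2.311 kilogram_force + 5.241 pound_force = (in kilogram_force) 4.688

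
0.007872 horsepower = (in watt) 5.87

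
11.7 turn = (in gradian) 4680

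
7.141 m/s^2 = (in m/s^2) 7.141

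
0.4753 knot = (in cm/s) 24.45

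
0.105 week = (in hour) 17.64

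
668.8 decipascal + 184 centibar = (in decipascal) 1.841e+06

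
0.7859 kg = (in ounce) 27.72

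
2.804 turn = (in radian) 17.62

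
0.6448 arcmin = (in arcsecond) 38.69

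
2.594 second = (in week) 4.289e-06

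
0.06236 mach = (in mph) 47.5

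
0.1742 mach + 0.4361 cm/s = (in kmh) 213.6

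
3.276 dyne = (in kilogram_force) 3.341e-06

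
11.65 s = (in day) 0.0001348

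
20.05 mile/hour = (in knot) 17.42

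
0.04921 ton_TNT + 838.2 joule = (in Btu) 1.952e+05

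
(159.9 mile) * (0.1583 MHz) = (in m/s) 4.074e+10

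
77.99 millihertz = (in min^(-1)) 4.679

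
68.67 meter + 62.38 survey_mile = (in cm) 1.005e+07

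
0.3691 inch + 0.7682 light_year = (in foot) 2.384e+16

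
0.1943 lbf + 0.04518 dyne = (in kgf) 0.08813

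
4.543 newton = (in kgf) 0.4633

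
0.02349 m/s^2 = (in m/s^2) 0.02349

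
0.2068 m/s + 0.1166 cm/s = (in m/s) 0.208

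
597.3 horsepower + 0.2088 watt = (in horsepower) 597.3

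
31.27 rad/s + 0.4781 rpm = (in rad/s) 31.32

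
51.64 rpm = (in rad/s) 5.408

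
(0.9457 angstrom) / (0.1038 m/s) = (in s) 9.111e-10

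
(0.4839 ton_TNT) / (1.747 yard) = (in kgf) 1.292e+08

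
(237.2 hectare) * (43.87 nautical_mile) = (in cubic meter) 1.927e+11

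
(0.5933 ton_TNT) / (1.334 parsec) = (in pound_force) 1.356e-08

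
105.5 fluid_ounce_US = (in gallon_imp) 0.6863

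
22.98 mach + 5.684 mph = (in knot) 1.521e+04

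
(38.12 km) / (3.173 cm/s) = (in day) 13.9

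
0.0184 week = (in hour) 3.091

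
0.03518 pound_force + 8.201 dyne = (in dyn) 1.566e+04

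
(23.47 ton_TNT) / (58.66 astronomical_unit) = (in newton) 0.01119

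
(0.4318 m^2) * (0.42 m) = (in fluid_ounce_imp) 6383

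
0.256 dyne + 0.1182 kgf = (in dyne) 1.159e+05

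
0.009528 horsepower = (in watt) 7.105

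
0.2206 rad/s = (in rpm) 2.107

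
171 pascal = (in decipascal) 1710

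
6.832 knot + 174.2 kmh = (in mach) 0.1524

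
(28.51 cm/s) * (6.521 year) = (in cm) 5.863e+09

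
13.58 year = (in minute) 7.138e+06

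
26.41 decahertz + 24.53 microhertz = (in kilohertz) 0.2641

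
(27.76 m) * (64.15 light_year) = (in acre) 4.163e+15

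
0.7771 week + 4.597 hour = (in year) 0.01543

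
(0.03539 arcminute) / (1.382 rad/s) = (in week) 1.232e-11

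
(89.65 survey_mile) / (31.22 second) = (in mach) 13.57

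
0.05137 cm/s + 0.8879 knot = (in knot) 0.8889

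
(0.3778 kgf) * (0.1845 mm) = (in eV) 4.266e+15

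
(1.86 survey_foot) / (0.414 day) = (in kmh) 5.706e-05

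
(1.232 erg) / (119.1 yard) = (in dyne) 0.0001131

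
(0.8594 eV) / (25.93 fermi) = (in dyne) 0.531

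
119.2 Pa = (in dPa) 1192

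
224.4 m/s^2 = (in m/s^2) 224.4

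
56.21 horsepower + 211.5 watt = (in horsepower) 56.49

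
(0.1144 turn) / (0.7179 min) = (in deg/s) 0.9561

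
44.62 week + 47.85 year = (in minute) 2.56e+07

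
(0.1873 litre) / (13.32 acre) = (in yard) 3.8e-09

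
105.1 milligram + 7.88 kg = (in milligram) 7.88e+06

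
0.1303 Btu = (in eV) 8.58e+20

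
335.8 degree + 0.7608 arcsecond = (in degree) 335.8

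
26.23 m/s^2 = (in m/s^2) 26.23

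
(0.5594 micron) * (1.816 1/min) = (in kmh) 6.095e-08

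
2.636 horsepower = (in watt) 1966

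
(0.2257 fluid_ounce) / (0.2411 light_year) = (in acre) 7.231e-25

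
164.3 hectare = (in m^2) 1.643e+06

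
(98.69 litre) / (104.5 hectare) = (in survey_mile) 5.868e-11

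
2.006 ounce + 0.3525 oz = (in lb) 0.1474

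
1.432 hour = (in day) 0.05967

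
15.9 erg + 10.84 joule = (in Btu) 0.01027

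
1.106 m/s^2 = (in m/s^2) 1.106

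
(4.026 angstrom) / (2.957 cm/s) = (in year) 4.317e-16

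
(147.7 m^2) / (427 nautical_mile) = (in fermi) 1.868e+11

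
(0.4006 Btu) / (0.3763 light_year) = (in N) 1.187e-13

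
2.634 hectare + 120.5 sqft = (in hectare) 2.635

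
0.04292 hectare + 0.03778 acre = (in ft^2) 6266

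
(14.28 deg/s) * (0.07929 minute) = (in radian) 1.186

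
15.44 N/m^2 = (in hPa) 0.1544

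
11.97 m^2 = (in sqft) 128.8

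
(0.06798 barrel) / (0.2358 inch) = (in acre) 0.0004459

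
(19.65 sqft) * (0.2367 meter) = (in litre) 432.1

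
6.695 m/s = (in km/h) 24.1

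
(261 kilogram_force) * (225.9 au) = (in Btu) 8.198e+13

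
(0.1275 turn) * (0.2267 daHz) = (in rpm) 17.34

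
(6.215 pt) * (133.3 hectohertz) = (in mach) 0.08583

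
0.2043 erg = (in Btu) 1.936e-11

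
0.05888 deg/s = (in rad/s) 0.001028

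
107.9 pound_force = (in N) 480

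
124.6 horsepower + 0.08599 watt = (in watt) 9.291e+04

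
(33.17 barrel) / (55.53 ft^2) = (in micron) 1.022e+06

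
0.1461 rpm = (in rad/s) 0.0153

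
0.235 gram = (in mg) 235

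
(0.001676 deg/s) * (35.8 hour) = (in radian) 3.77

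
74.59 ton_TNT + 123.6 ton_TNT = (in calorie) 1.982e+11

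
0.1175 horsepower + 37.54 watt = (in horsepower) 0.1678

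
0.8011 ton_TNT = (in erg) 3.352e+16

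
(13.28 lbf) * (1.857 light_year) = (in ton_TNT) 2.48e+08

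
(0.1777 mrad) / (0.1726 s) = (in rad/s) 0.00103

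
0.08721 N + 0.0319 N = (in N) 0.1191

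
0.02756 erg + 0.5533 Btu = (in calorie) 139.5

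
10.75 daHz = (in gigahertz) 1.075e-07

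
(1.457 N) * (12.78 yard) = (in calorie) 4.069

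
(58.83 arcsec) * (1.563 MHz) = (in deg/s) 2.554e+04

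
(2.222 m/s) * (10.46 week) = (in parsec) 4.556e-10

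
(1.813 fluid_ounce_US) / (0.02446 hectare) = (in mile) 1.362e-10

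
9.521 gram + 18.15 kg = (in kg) 18.16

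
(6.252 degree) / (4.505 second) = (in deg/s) 1.388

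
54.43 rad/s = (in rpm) 519.8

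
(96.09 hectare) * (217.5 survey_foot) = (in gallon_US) 1.683e+10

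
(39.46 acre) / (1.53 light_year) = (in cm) 1.103e-09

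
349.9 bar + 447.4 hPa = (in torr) 2.628e+05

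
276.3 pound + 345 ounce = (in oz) 4766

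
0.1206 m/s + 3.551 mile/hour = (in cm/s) 170.8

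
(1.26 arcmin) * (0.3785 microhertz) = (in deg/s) 7.949e-09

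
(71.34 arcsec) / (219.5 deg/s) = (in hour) 2.508e-08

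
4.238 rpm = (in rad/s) 0.4438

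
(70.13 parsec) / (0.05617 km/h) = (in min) 2.312e+18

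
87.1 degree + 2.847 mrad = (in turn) 0.2424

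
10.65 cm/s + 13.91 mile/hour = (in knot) 12.29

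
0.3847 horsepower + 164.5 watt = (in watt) 451.4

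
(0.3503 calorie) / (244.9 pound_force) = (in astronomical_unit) 8.994e-15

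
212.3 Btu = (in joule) 2.24e+05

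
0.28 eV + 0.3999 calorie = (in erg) 1.673e+07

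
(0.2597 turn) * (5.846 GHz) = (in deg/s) 5.466e+11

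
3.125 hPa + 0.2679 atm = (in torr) 205.9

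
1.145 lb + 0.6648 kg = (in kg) 1.184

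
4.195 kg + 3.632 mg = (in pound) 9.248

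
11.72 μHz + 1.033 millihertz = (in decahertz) 0.0001045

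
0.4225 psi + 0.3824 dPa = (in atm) 0.02875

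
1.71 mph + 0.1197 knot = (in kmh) 2.974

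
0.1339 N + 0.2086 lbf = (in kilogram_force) 0.1083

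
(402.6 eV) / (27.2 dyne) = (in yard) 2.593e-13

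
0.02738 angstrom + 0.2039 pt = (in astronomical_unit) 4.808e-16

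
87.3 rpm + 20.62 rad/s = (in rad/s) 29.76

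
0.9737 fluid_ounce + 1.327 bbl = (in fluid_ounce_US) 7135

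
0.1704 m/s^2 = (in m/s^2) 0.1704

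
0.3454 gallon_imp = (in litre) 1.57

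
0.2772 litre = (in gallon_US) 0.07323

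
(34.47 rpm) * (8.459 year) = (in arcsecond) 1.986e+14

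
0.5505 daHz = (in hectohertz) 0.05505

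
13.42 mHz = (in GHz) 1.342e-11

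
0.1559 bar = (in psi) 2.261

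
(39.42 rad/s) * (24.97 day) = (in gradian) 5.414e+09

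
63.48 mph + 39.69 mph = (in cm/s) 4612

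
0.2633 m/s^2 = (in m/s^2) 0.2633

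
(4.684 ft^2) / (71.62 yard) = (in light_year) 7.023e-19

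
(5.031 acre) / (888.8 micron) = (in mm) 2.291e+10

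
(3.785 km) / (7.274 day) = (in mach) 1.769e-05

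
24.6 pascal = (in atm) 0.0002428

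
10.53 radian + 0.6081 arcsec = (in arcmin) 3.62e+04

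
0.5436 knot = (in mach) 0.0008213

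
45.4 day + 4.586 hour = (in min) 6.565e+04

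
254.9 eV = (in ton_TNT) 9.761e-27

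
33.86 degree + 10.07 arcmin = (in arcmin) 2042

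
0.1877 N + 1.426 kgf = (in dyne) 1.417e+06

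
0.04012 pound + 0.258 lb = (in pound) 0.2981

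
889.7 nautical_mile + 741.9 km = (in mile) 1485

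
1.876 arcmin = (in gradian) 0.03474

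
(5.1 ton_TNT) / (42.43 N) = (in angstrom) 5.029e+18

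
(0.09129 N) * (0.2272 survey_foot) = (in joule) 0.006322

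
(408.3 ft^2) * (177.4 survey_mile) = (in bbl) 6.812e+07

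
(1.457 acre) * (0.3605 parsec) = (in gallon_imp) 1.443e+22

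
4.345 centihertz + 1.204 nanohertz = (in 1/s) 0.04345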